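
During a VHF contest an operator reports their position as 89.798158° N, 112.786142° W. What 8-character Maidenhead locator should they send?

DR39ot51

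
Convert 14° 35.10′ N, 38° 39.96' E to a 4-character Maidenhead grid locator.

KK94

Offset from 180°W / 90°S: lon 218.67°, lat 104.59°.
Field: lon ⌊218.67/20⌋ = 10 → K; lat ⌊104.59/10⌋ = 10 → K.
Square: lon ⌊18.67/2⌋ = 9; lat ⌊4.59/1⌋ = 4.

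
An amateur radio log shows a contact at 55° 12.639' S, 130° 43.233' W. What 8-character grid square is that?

Shift to the Maidenhead origin (180°W, 90°S): lon 49.27945, lat 34.78935.
Field: 49.27945/20 → 2 → C, 34.78935/10 → 3 → D; chars CD.
Square: 9.27945/2 → 4, 4.78935/1 → 4; chars 44.
Subsquare: 1.27945/0.0833333 → 15 → p, 0.78935/0.0416667 → 18 → s; chars ps.
Extended square: 0.02945/0.00833333 → 3, 0.03935/0.00416667 → 9; chars 39.

CD44ps39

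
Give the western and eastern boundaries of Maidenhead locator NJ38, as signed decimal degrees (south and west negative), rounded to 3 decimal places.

Field N=13, J=9: +13·20° lon, +9·10° lat → SW at lon 80°, lat 0°.
Square 3, 8: +3·2° lon, +8·1° lat → SW at lon 86°, lat 8°.
Cell spans 2° lon × 1° lat.
west 86.000, east 88.000.

86.000, 88.000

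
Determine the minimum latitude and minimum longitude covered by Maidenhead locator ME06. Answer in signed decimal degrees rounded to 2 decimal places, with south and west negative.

-44.00, 60.00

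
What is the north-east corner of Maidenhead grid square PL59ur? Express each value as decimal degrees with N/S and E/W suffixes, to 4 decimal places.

Field P=15, L=11: +15·20° lon, +11·10° lat → SW at lon 120°, lat 20°.
Square 5, 9: +5·2° lon, +9·1° lat → SW at lon 130°, lat 29°.
Subsquare u=20, r=17: +20·0.0833333° lon, +17·0.0416667° lat → SW at lon 131.667°, lat 29.7083°.
Cell spans 0.0833333° lon × 0.0416667° lat. NE corner is SW corner plus one full cell.
latitude 29.7500° N, longitude 131.7500° E.

29.7500° N, 131.7500° E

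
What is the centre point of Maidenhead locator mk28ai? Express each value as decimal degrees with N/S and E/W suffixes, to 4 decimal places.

18.3542° N, 64.0417° E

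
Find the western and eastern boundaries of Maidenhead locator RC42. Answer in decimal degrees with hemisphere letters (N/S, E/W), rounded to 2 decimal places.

168.00° E, 170.00° E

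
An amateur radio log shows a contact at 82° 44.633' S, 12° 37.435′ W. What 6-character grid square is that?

IA37qg

Add 180° to longitude and 90° to latitude: 167.3761, 7.2561.
Field: lon ⌊167.3761/20⌋ = 8 → I; lat ⌊7.2561/10⌋ = 0 → A.
Square: lon ⌊7.3761/2⌋ = 3; lat ⌊7.2561/1⌋ = 7.
Subsquare: lon ⌊1.3761/0.0833333⌋ = 16 → q; lat ⌊0.2561/0.0416667⌋ = 6 → g.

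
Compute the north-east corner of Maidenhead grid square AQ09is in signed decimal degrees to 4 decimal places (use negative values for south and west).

79.7917, -179.2500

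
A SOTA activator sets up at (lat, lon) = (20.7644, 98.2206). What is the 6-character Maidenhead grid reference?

NL90cs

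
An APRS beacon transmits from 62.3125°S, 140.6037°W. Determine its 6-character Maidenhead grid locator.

BC97qq

Offset from 180°W / 90°S: lon 39.3963°, lat 27.6875°.
Field: lon ⌊39.3963/20⌋ = 1 → B; lat ⌊27.6875/10⌋ = 2 → C.
Square: lon ⌊19.3963/2⌋ = 9; lat ⌊7.6875/1⌋ = 7.
Subsquare: lon ⌊1.3963/0.0833333⌋ = 16 → q; lat ⌊0.6875/0.0416667⌋ = 16 → q.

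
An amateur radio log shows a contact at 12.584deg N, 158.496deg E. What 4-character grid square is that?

QK92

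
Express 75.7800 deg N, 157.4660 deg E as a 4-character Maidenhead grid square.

QQ85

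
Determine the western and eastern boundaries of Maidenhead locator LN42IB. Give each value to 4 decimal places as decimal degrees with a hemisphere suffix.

48.6667° E, 48.7500° E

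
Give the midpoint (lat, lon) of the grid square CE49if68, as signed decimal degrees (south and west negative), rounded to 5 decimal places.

-40.75625, -131.27917

Field C=2, E=4: +2·20° lon, +4·10° lat → SW at lon -140°, lat -50°.
Square 4, 9: +4·2° lon, +9·1° lat → SW at lon -132°, lat -41°.
Subsquare i=8, f=5: +8·0.0833333° lon, +5·0.0416667° lat → SW at lon -131.333°, lat -40.7917°.
Extended square 6, 8: +6·0.00833333° lon, +8·0.00416667° lat → SW at lon -131.283°, lat -40.7583°.
Cell spans 0.00833333° lon × 0.00416667° lat. Centre is SW corner plus half of each.
latitude -40.75625, longitude -131.27917.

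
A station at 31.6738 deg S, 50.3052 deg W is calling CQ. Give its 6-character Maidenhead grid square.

GF48uh

Add 180° to longitude and 90° to latitude: 129.6948, 58.3262.
Field: 129.6948/20 → 6 → G, 58.3262/10 → 5 → F; chars GF.
Square: 9.6948/2 → 4, 8.3262/1 → 8; chars 48.
Subsquare: 1.6948/0.0833333 → 20 → u, 0.3262/0.0416667 → 7 → h; chars uh.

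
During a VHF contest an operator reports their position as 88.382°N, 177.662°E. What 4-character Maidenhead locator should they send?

Shift to the Maidenhead origin (180°W, 90°S): lon 357.66, lat 178.38.
Field: 357.66/20 → 17 → R, 178.38/10 → 17 → R; chars RR.
Square: 17.66/2 → 8, 8.38/1 → 8; chars 88.

RR88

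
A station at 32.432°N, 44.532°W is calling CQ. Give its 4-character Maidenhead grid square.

GM72

Offset from 180°W / 90°S: lon 135.47°, lat 122.43°.
Field: lon ⌊135.47/20⌋ = 6 → G; lat ⌊122.43/10⌋ = 12 → M.
Square: lon ⌊15.47/2⌋ = 7; lat ⌊2.43/1⌋ = 2.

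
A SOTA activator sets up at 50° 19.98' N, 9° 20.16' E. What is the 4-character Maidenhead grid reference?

Shift to the Maidenhead origin (180°W, 90°S): lon 189.34, lat 140.33.
Field (20°×10°, letters A–R): lon ⌊189.34/20⌋ = 9 → J; lat ⌊140.33/10⌋ = 14 → O.
Square (2°×1°, digits 0–9): lon ⌊9.34/2⌋ = 4; lat ⌊0.33/1⌋ = 0.

JO40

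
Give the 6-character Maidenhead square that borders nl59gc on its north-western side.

Longitude subsquare g = 6; −1 → 5 = f.
Latitude subsquare c = 2; +1 → 3 = d.

NL59fd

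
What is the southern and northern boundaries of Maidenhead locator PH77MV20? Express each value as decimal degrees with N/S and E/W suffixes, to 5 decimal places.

12.12500° S, 12.12083° S

Field P=15, H=7: +15·20° lon, +7·10° lat → SW at lon 120°, lat -20°.
Square 7, 7: +7·2° lon, +7·1° lat → SW at lon 134°, lat -13°.
Subsquare m=12, v=21: +12·0.0833333° lon, +21·0.0416667° lat → SW at lon 135°, lat -12.125°.
Extended square 2, 0: +2·0.00833333° lon, +0·0.00416667° lat → SW at lon 135.017°, lat -12.125°.
Cell spans 0.00833333° lon × 0.00416667° lat.
south 12.12500° S, north 12.12083° S.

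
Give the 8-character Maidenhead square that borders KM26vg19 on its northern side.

KM26vh10

Latitude extended square 9; +1 → 10, wraps to 0, carry into subsquare.
Latitude subsquare g = 6; +1 → 7 = h.
The longitude characters are unchanged.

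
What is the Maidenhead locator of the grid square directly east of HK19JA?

HK19ka

Longitude subsquare j = 9; +1 → 10 = k.
The latitude characters are unchanged.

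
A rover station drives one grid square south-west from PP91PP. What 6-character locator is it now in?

PP91oo

Longitude subsquare p = 15; −1 → 14 = o.
Latitude subsquare p = 15; −1 → 14 = o.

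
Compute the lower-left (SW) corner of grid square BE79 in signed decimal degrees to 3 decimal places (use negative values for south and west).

-41.000, -146.000

Field B=1, E=4: +1·20° lon, +4·10° lat → SW at lon -160°, lat -50°.
Square 7, 9: +7·2° lon, +9·1° lat → SW at lon -146°, lat -41°.
latitude -41.000, longitude -146.000.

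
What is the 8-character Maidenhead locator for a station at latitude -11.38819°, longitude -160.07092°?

AH98xo16

Offset from 180°W / 90°S: lon 19.92908°, lat 78.61181°.
Field (20°×10°, letters A–R): 19.92908/20 → 0 → A, 78.61181/10 → 7 → H; chars AH.
Square (2°×1°, digits 0–9): 19.92908/2 → 9, 8.61181/1 → 8; chars 98.
Subsquare (5′×2.5′, letters a–x): 1.92908/0.0833333 → 23 → x, 0.61181/0.0416667 → 14 → o; chars xo.
Extended square (30″×15″, digits 0–9): 0.01241/0.00833333 → 1, 0.02848/0.00416667 → 6; chars 16.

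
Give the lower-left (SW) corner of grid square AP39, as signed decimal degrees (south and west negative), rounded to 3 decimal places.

69.000, -174.000

Field A=0, P=15: +0·20° lon, +15·10° lat → SW at lon -180°, lat 60°.
Square 3, 9: +3·2° lon, +9·1° lat → SW at lon -174°, lat 69°.
latitude 69.000, longitude -174.000.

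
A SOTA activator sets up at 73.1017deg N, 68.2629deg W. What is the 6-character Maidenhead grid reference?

FQ53uc

Add 180° to longitude and 90° to latitude: 111.7371, 163.1017.
Field (20°×10°, letters A–R): 111.7371/20 → 5 → F, 163.1017/10 → 16 → Q; chars FQ.
Square (2°×1°, digits 0–9): 11.7371/2 → 5, 3.1017/1 → 3; chars 53.
Subsquare (5′×2.5′, letters a–x): 1.7371/0.0833333 → 20 → u, 0.1017/0.0416667 → 2 → c; chars uc.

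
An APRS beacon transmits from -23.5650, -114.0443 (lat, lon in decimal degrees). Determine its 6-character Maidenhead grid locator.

DG26xk

Shift to the Maidenhead origin (180°W, 90°S): lon 65.9557, lat 66.4350.
Field: 65.9557/20 → 3 → D, 66.4350/10 → 6 → G; chars DG.
Square: 5.9557/2 → 2, 6.4350/1 → 6; chars 26.
Subsquare: 1.9557/0.0833333 → 23 → x, 0.4350/0.0416667 → 10 → k; chars xk.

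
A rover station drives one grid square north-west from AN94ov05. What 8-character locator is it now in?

Longitude extended square 0; −1 → -1, wraps to 9, carry into subsquare.
Longitude subsquare o = 14; −1 → 13 = n.
Latitude extended square 5; +1 → 6.

AN94nv96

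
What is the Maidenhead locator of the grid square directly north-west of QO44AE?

Longitude subsquare a = 0; −1 → -1, wraps to 23 = x, carry into square.
Longitude square 4; −1 → 3.
Latitude subsquare e = 4; +1 → 5 = f.

QO34xf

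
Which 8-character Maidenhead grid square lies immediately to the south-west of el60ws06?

EL60vs95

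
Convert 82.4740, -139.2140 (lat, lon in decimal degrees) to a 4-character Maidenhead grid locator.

CR02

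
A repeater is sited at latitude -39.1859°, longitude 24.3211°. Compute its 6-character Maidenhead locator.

Offset from 180°W / 90°S: lon 204.3211°, lat 50.8141°.
Field: lon ⌊204.3211/20⌋ = 10 → K; lat ⌊50.8141/10⌋ = 5 → F.
Square: lon ⌊4.3211/2⌋ = 2; lat ⌊0.8141/1⌋ = 0.
Subsquare: lon ⌊0.3211/0.0833333⌋ = 3 → d; lat ⌊0.8141/0.0416667⌋ = 19 → t.

KF20dt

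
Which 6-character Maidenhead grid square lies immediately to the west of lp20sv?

LP20rv

Longitude subsquare s = 18; −1 → 17 = r.
The latitude characters are unchanged.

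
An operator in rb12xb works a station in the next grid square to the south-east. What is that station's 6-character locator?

RB22aa

Longitude subsquare x = 23; +1 → 24, wraps to 0 = a, carry into square.
Longitude square 1; +1 → 2.
Latitude subsquare b = 1; −1 → 0 = a.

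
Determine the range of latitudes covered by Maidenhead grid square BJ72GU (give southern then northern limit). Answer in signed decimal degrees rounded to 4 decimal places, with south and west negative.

Field B=1, J=9: +1·20° lon, +9·10° lat → SW at lon -160°, lat 0°.
Square 7, 2: +7·2° lon, +2·1° lat → SW at lon -146°, lat 2°.
Subsquare g=6, u=20: +6·0.0833333° lon, +20·0.0416667° lat → SW at lon -145.5°, lat 2.83333°.
Cell spans 0.0833333° lon × 0.0416667° lat.
south 2.8333, north 2.8750.

2.8333, 2.8750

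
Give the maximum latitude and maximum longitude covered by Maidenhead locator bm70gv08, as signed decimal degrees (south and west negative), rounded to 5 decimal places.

30.91250, -145.49167

Field B=1, M=12: +1·20° lon, +12·10° lat → SW at lon -160°, lat 30°.
Square 7, 0: +7·2° lon, +0·1° lat → SW at lon -146°, lat 30°.
Subsquare g=6, v=21: +6·0.0833333° lon, +21·0.0416667° lat → SW at lon -145.5°, lat 30.875°.
Extended square 0, 8: +0·0.00833333° lon, +8·0.00416667° lat → SW at lon -145.5°, lat 30.9083°.
Cell spans 0.00833333° lon × 0.00416667° lat. NE corner is SW corner plus one full cell.
latitude 30.91250, longitude -145.49167.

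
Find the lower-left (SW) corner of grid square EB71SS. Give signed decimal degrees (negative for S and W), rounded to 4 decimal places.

-78.2500, -84.5000

Field E=4, B=1: +4·20° lon, +1·10° lat → SW at lon -100°, lat -80°.
Square 7, 1: +7·2° lon, +1·1° lat → SW at lon -86°, lat -79°.
Subsquare s=18, s=18: +18·0.0833333° lon, +18·0.0416667° lat → SW at lon -84.5°, lat -78.25°.
latitude -78.2500, longitude -84.5000.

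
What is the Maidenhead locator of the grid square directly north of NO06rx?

NO07ra

Latitude subsquare x = 23; +1 → 24, wraps to 0 = a, carry into square.
Latitude square 6; +1 → 7.
The longitude characters are unchanged.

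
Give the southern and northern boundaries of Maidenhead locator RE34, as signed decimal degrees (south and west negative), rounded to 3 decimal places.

Field R=17, E=4: +17·20° lon, +4·10° lat → SW at lon 160°, lat -50°.
Square 3, 4: +3·2° lon, +4·1° lat → SW at lon 166°, lat -46°.
Cell spans 2° lon × 1° lat.
south -46.000, north -45.000.

-46.000, -45.000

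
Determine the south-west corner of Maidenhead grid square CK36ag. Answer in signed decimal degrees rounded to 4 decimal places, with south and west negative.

16.2500, -134.0000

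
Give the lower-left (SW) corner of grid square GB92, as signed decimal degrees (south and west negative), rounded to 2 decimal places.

-78.00, -42.00

Field G=6, B=1: +6·20° lon, +1·10° lat → SW at lon -60°, lat -80°.
Square 9, 2: +9·2° lon, +2·1° lat → SW at lon -42°, lat -78°.
latitude -78.00, longitude -42.00.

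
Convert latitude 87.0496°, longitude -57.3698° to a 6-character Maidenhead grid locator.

GR17hb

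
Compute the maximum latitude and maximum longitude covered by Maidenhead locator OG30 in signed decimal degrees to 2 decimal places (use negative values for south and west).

-29.00, 108.00

Field O=14, G=6: +14·20° lon, +6·10° lat → SW at lon 100°, lat -30°.
Square 3, 0: +3·2° lon, +0·1° lat → SW at lon 106°, lat -30°.
Cell spans 2° lon × 1° lat. NE corner is SW corner plus one full cell.
latitude -29.00, longitude 108.00.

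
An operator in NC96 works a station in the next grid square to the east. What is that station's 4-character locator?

OC06

Longitude square 9; +1 → 10, wraps to 0, carry into field.
Longitude field N = 13; +1 → 14 = O.
The latitude characters are unchanged.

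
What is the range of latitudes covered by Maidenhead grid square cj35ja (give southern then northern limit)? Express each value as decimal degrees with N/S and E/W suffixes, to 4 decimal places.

5.0000° N, 5.0417° N

Field C=2, J=9: +2·20° lon, +9·10° lat → SW at lon -140°, lat 0°.
Square 3, 5: +3·2° lon, +5·1° lat → SW at lon -134°, lat 5°.
Subsquare j=9, a=0: +9·0.0833333° lon, +0·0.0416667° lat → SW at lon -133.25°, lat 5°.
Cell spans 0.0833333° lon × 0.0416667° lat.
south 5.0000° N, north 5.0417° N.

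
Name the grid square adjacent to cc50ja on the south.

CB59jx

Latitude subsquare a = 0; −1 → -1, wraps to 23 = x, carry into square.
Latitude square 0; −1 → -1, wraps to 9, carry into field.
Latitude field C = 2; −1 → 1 = B.
The longitude characters are unchanged.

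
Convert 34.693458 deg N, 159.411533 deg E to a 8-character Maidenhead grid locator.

QM94qq96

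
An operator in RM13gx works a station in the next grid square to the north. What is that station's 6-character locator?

Latitude subsquare x = 23; +1 → 24, wraps to 0 = a, carry into square.
Latitude square 3; +1 → 4.
The longitude characters are unchanged.

RM14ga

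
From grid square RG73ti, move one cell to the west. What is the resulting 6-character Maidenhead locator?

Longitude subsquare t = 19; −1 → 18 = s.
The latitude characters are unchanged.

RG73si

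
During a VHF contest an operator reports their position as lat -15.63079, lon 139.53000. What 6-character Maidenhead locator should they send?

Add 180° to longitude and 90° to latitude: 319.5300, 74.3692.
Field: lon ⌊319.5300/20⌋ = 15 → P; lat ⌊74.3692/10⌋ = 7 → H.
Square: lon ⌊19.5300/2⌋ = 9; lat ⌊4.3692/1⌋ = 4.
Subsquare: lon ⌊1.5300/0.0833333⌋ = 18 → s; lat ⌊0.3692/0.0416667⌋ = 8 → i.

PH94si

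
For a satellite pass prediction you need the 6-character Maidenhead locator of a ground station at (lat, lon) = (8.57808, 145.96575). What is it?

QJ28xn

Add 180° to longitude and 90° to latitude: 325.9658, 98.5781.
Field: 325.9658/20 → 16 → Q, 98.5781/10 → 9 → J; chars QJ.
Square: 5.9658/2 → 2, 8.5781/1 → 8; chars 28.
Subsquare: 1.9658/0.0833333 → 23 → x, 0.5781/0.0416667 → 13 → n; chars xn.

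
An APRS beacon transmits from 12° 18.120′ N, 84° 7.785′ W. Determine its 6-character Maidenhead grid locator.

Add 180° to longitude and 90° to latitude: 95.8702, 102.3020.
Field: 95.8702/20 → 4 → E, 102.3020/10 → 10 → K; chars EK.
Square: 15.8702/2 → 7, 2.3020/1 → 2; chars 72.
Subsquare: 1.8702/0.0833333 → 22 → w, 0.3020/0.0416667 → 7 → h; chars wh.

EK72wh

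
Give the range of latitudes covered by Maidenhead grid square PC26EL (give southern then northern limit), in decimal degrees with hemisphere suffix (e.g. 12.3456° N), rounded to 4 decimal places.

63.5417° S, 63.5000° S

Field P=15, C=2: +15·20° lon, +2·10° lat → SW at lon 120°, lat -70°.
Square 2, 6: +2·2° lon, +6·1° lat → SW at lon 124°, lat -64°.
Subsquare e=4, l=11: +4·0.0833333° lon, +11·0.0416667° lat → SW at lon 124.333°, lat -63.5417°.
Cell spans 0.0833333° lon × 0.0416667° lat.
south 63.5417° S, north 63.5000° S.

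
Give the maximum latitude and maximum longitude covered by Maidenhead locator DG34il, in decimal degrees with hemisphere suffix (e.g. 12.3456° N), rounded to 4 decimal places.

Field D=3, G=6: +3·20° lon, +6·10° lat → SW at lon -120°, lat -30°.
Square 3, 4: +3·2° lon, +4·1° lat → SW at lon -114°, lat -26°.
Subsquare i=8, l=11: +8·0.0833333° lon, +11·0.0416667° lat → SW at lon -113.333°, lat -25.5417°.
Cell spans 0.0833333° lon × 0.0416667° lat. NE corner is SW corner plus one full cell.
latitude 25.5000° S, longitude 113.2500° W.

25.5000° S, 113.2500° W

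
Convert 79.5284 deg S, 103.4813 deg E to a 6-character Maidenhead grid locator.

OB10rl

Offset from 180°W / 90°S: lon 283.4813°, lat 10.4716°.
Field: 283.4813/20 → 14 → O, 10.4716/10 → 1 → B; chars OB.
Square: 3.4813/2 → 1, 0.4716/1 → 0; chars 10.
Subsquare: 1.4813/0.0833333 → 17 → r, 0.4716/0.0416667 → 11 → l; chars rl.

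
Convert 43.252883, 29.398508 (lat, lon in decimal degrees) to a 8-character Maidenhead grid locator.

KN43qg70

Shift to the Maidenhead origin (180°W, 90°S): lon 209.39851, lat 133.25288.
Field: lon ⌊209.39851/20⌋ = 10 → K; lat ⌊133.25288/10⌋ = 13 → N.
Square: lon ⌊9.39851/2⌋ = 4; lat ⌊3.25288/1⌋ = 3.
Subsquare: lon ⌊1.39851/0.0833333⌋ = 16 → q; lat ⌊0.25288/0.0416667⌋ = 6 → g.
Extended square: lon ⌊0.06517/0.00833333⌋ = 7; lat ⌊0.00288/0.00416667⌋ = 0.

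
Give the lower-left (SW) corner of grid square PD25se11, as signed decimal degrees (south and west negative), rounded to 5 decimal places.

Field P=15, D=3: +15·20° lon, +3·10° lat → SW at lon 120°, lat -60°.
Square 2, 5: +2·2° lon, +5·1° lat → SW at lon 124°, lat -55°.
Subsquare s=18, e=4: +18·0.0833333° lon, +4·0.0416667° lat → SW at lon 125.5°, lat -54.8333°.
Extended square 1, 1: +1·0.00833333° lon, +1·0.00416667° lat → SW at lon 125.508°, lat -54.8292°.
latitude -54.82917, longitude 125.50833.

-54.82917, 125.50833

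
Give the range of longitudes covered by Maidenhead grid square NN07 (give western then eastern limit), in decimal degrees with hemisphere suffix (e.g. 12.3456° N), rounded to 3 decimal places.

Field N=13, N=13: +13·20° lon, +13·10° lat → SW at lon 80°, lat 40°.
Square 0, 7: +0·2° lon, +7·1° lat → SW at lon 80°, lat 47°.
Cell spans 2° lon × 1° lat.
west 80.000° E, east 82.000° E.

80.000° E, 82.000° E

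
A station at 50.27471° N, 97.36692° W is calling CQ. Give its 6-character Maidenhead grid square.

Shift to the Maidenhead origin (180°W, 90°S): lon 82.6331, lat 140.2747.
Field: 82.6331/20 → 4 → E, 140.2747/10 → 14 → O; chars EO.
Square: 2.6331/2 → 1, 0.2747/1 → 0; chars 10.
Subsquare: 0.6331/0.0833333 → 7 → h, 0.2747/0.0416667 → 6 → g; chars hg.

EO10hg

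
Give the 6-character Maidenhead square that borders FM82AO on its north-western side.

Longitude subsquare a = 0; −1 → -1, wraps to 23 = x, carry into square.
Longitude square 8; −1 → 7.
Latitude subsquare o = 14; +1 → 15 = p.

FM72xp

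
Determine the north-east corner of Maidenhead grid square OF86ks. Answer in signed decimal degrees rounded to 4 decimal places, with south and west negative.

Field O=14, F=5: +14·20° lon, +5·10° lat → SW at lon 100°, lat -40°.
Square 8, 6: +8·2° lon, +6·1° lat → SW at lon 116°, lat -34°.
Subsquare k=10, s=18: +10·0.0833333° lon, +18·0.0416667° lat → SW at lon 116.833°, lat -33.25°.
Cell spans 0.0833333° lon × 0.0416667° lat. NE corner is SW corner plus one full cell.
latitude -33.2083, longitude 116.9167.

-33.2083, 116.9167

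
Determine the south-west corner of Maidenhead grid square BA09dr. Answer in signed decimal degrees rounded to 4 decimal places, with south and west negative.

Field B=1, A=0: +1·20° lon, +0·10° lat → SW at lon -160°, lat -90°.
Square 0, 9: +0·2° lon, +9·1° lat → SW at lon -160°, lat -81°.
Subsquare d=3, r=17: +3·0.0833333° lon, +17·0.0416667° lat → SW at lon -159.75°, lat -80.2917°.
latitude -80.2917, longitude -159.7500.

-80.2917, -159.7500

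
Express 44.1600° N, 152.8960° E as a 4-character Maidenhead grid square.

QN64

Add 180° to longitude and 90° to latitude: 332.90, 134.16.
Field: 332.90/20 → 16 → Q, 134.16/10 → 13 → N; chars QN.
Square: 12.90/2 → 6, 4.16/1 → 4; chars 64.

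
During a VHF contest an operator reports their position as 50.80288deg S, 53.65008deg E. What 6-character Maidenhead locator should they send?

Offset from 180°W / 90°S: lon 233.6501°, lat 39.1971°.
Field: 233.6501/20 → 11 → L, 39.1971/10 → 3 → D; chars LD.
Square: 13.6501/2 → 6, 9.1971/1 → 9; chars 69.
Subsquare: 1.6501/0.0833333 → 19 → t, 0.1971/0.0416667 → 4 → e; chars te.

LD69te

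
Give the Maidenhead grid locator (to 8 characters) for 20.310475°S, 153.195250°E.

QG69oq35

Add 180° to longitude and 90° to latitude: 333.19525, 69.68953.
Field: 333.19525/20 → 16 → Q, 69.68953/10 → 6 → G; chars QG.
Square: 13.19525/2 → 6, 9.68953/1 → 9; chars 69.
Subsquare: 1.19525/0.0833333 → 14 → o, 0.68953/0.0416667 → 16 → q; chars oq.
Extended square: 0.02858/0.00833333 → 3, 0.02286/0.00416667 → 5; chars 35.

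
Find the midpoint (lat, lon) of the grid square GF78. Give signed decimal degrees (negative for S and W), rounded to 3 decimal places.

-31.500, -45.000

Field G=6, F=5: +6·20° lon, +5·10° lat → SW at lon -60°, lat -40°.
Square 7, 8: +7·2° lon, +8·1° lat → SW at lon -46°, lat -32°.
Cell spans 2° lon × 1° lat. Centre is SW corner plus half of each.
latitude -31.500, longitude -45.000.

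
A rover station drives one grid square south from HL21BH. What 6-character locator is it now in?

Latitude subsquare h = 7; −1 → 6 = g.
The longitude characters are unchanged.

HL21bg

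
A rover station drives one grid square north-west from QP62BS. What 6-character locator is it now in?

Longitude subsquare b = 1; −1 → 0 = a.
Latitude subsquare s = 18; +1 → 19 = t.

QP62at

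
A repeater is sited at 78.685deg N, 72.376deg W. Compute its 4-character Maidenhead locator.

FQ38

Shift to the Maidenhead origin (180°W, 90°S): lon 107.62, lat 168.69.
Field (20°×10°, letters A–R): lon ⌊107.62/20⌋ = 5 → F; lat ⌊168.69/10⌋ = 16 → Q.
Square (2°×1°, digits 0–9): lon ⌊7.62/2⌋ = 3; lat ⌊8.69/1⌋ = 8.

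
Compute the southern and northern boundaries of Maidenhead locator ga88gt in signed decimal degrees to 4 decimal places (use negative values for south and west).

-81.2083, -81.1667

Field G=6, A=0: +6·20° lon, +0·10° lat → SW at lon -60°, lat -90°.
Square 8, 8: +8·2° lon, +8·1° lat → SW at lon -44°, lat -82°.
Subsquare g=6, t=19: +6·0.0833333° lon, +19·0.0416667° lat → SW at lon -43.5°, lat -81.2083°.
Cell spans 0.0833333° lon × 0.0416667° lat.
south -81.2083, north -81.1667.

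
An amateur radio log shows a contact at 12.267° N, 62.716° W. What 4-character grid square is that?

FK82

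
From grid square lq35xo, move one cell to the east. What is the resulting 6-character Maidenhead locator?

LQ45ao

Longitude subsquare x = 23; +1 → 24, wraps to 0 = a, carry into square.
Longitude square 3; +1 → 4.
The latitude characters are unchanged.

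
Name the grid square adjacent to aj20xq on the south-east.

AJ30ap

Longitude subsquare x = 23; +1 → 24, wraps to 0 = a, carry into square.
Longitude square 2; +1 → 3.
Latitude subsquare q = 16; −1 → 15 = p.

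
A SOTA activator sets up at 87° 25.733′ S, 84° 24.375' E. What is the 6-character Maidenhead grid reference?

Add 180° to longitude and 90° to latitude: 264.4062, 2.5711.
Field (20°×10°, letters A–R): 264.4062/20 → 13 → N, 2.5711/10 → 0 → A; chars NA.
Square (2°×1°, digits 0–9): 4.4062/2 → 2, 2.5711/1 → 2; chars 22.
Subsquare (5′×2.5′, letters a–x): 0.4062/0.0833333 → 4 → e, 0.5711/0.0416667 → 13 → n; chars en.

NA22en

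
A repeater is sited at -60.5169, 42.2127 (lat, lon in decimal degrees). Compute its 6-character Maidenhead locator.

LC19cl

Add 180° to longitude and 90° to latitude: 222.2127, 29.4831.
Field: 222.2127/20 → 11 → L, 29.4831/10 → 2 → C; chars LC.
Square: 2.2127/2 → 1, 9.4831/1 → 9; chars 19.
Subsquare: 0.2127/0.0833333 → 2 → c, 0.4831/0.0416667 → 11 → l; chars cl.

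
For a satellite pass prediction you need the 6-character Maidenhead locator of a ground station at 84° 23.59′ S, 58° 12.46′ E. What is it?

Shift to the Maidenhead origin (180°W, 90°S): lon 238.2077, lat 5.6068.
Field: 238.2077/20 → 11 → L, 5.6068/10 → 0 → A; chars LA.
Square: 18.2077/2 → 9, 5.6068/1 → 5; chars 95.
Subsquare: 0.2077/0.0833333 → 2 → c, 0.6068/0.0416667 → 14 → o; chars co.

LA95co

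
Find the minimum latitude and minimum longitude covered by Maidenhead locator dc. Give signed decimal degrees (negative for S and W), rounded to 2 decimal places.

-70.00, -120.00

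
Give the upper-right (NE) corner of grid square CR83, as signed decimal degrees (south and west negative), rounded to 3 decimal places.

Field C=2, R=17: +2·20° lon, +17·10° lat → SW at lon -140°, lat 80°.
Square 8, 3: +8·2° lon, +3·1° lat → SW at lon -124°, lat 83°.
Cell spans 2° lon × 1° lat. NE corner is SW corner plus one full cell.
latitude 84.000, longitude -122.000.

84.000, -122.000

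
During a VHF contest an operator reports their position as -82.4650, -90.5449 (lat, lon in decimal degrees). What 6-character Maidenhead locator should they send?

EA47rm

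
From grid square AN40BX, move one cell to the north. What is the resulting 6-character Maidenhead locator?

Latitude subsquare x = 23; +1 → 24, wraps to 0 = a, carry into square.
Latitude square 0; +1 → 1.
The longitude characters are unchanged.

AN41ba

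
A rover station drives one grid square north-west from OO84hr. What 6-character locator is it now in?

OO84gs

Longitude subsquare h = 7; −1 → 6 = g.
Latitude subsquare r = 17; +1 → 18 = s.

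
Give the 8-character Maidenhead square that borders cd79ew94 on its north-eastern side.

Longitude extended square 9; +1 → 10, wraps to 0, carry into subsquare.
Longitude subsquare e = 4; +1 → 5 = f.
Latitude extended square 4; +1 → 5.

CD79fw05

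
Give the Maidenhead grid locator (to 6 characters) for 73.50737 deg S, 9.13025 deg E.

Offset from 180°W / 90°S: lon 189.1302°, lat 16.4926°.
Field (20°×10°, letters A–R): lon ⌊189.1302/20⌋ = 9 → J; lat ⌊16.4926/10⌋ = 1 → B.
Square (2°×1°, digits 0–9): lon ⌊9.1302/2⌋ = 4; lat ⌊6.4926/1⌋ = 6.
Subsquare (5′×2.5′, letters a–x): lon ⌊1.1302/0.0833333⌋ = 13 → n; lat ⌊0.4926/0.0416667⌋ = 11 → l.

JB46nl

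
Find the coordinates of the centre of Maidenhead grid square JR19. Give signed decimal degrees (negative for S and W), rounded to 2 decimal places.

89.50, 3.00

Field J=9, R=17: +9·20° lon, +17·10° lat → SW at lon 0°, lat 80°.
Square 1, 9: +1·2° lon, +9·1° lat → SW at lon 2°, lat 89°.
Cell spans 2° lon × 1° lat. Centre is SW corner plus half of each.
latitude 89.50, longitude 3.00.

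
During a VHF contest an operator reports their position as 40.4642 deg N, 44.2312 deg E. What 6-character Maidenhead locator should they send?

LN20cl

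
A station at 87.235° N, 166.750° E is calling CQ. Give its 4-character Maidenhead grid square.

RR37

Shift to the Maidenhead origin (180°W, 90°S): lon 346.75, lat 177.24.
Field: 346.75/20 → 17 → R, 177.24/10 → 17 → R; chars RR.
Square: 6.75/2 → 3, 7.24/1 → 7; chars 37.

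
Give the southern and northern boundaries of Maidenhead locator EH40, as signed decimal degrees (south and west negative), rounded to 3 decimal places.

Field E=4, H=7: +4·20° lon, +7·10° lat → SW at lon -100°, lat -20°.
Square 4, 0: +4·2° lon, +0·1° lat → SW at lon -92°, lat -20°.
Cell spans 2° lon × 1° lat.
south -20.000, north -19.000.

-20.000, -19.000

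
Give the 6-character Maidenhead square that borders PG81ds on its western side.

Longitude subsquare d = 3; −1 → 2 = c.
The latitude characters are unchanged.

PG81cs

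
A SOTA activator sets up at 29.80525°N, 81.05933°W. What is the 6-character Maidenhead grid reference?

EL99lt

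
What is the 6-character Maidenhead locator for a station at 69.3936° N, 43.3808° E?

LP19qj

Add 180° to longitude and 90° to latitude: 223.3808, 159.3936.
Field: lon ⌊223.3808/20⌋ = 11 → L; lat ⌊159.3936/10⌋ = 15 → P.
Square: lon ⌊3.3808/2⌋ = 1; lat ⌊9.3936/1⌋ = 9.
Subsquare: lon ⌊1.3808/0.0833333⌋ = 16 → q; lat ⌊0.3936/0.0416667⌋ = 9 → j.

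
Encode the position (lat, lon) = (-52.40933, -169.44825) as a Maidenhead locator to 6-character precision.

AD57go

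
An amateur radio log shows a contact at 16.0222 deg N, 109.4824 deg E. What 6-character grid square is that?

OK46ra

Add 180° to longitude and 90° to latitude: 289.4824, 106.0222.
Field (20°×10°, letters A–R): 289.4824/20 → 14 → O, 106.0222/10 → 10 → K; chars OK.
Square (2°×1°, digits 0–9): 9.4824/2 → 4, 6.0222/1 → 6; chars 46.
Subsquare (5′×2.5′, letters a–x): 1.4824/0.0833333 → 17 → r, 0.0222/0.0416667 → 0 → a; chars ra.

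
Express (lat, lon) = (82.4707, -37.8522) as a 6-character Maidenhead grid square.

HR12bl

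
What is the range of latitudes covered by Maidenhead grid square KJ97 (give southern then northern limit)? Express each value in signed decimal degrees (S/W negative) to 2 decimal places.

7.00, 8.00

Field K=10, J=9: +10·20° lon, +9·10° lat → SW at lon 20°, lat 0°.
Square 9, 7: +9·2° lon, +7·1° lat → SW at lon 38°, lat 7°.
Cell spans 2° lon × 1° lat.
south 7.00, north 8.00.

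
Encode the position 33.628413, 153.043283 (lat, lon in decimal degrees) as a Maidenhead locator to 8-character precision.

QM63mp50

Shift to the Maidenhead origin (180°W, 90°S): lon 333.04328, lat 123.62841.
Field (20°×10°, letters A–R): lon ⌊333.04328/20⌋ = 16 → Q; lat ⌊123.62841/10⌋ = 12 → M.
Square (2°×1°, digits 0–9): lon ⌊13.04328/2⌋ = 6; lat ⌊3.62841/1⌋ = 3.
Subsquare (5′×2.5′, letters a–x): lon ⌊1.04328/0.0833333⌋ = 12 → m; lat ⌊0.62841/0.0416667⌋ = 15 → p.
Extended square (30″×15″, digits 0–9): lon ⌊0.04328/0.00833333⌋ = 5; lat ⌊0.00341/0.00416667⌋ = 0.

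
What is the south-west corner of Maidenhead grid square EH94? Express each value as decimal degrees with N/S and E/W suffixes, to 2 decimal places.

Field E=4, H=7: +4·20° lon, +7·10° lat → SW at lon -100°, lat -20°.
Square 9, 4: +9·2° lon, +4·1° lat → SW at lon -82°, lat -16°.
latitude 16.00° S, longitude 82.00° W.

16.00° S, 82.00° W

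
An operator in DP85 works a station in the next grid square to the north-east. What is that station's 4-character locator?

DP96

Longitude square 8; +1 → 9.
Latitude square 5; +1 → 6.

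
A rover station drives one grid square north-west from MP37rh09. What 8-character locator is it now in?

Longitude extended square 0; −1 → -1, wraps to 9, carry into subsquare.
Longitude subsquare r = 17; −1 → 16 = q.
Latitude extended square 9; +1 → 10, wraps to 0, carry into subsquare.
Latitude subsquare h = 7; +1 → 8 = i.

MP37qi90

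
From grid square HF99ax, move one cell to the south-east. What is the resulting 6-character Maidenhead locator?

Longitude subsquare a = 0; +1 → 1 = b.
Latitude subsquare x = 23; −1 → 22 = w.

HF99bw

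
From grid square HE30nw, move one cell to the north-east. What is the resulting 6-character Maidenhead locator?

Longitude subsquare n = 13; +1 → 14 = o.
Latitude subsquare w = 22; +1 → 23 = x.

HE30ox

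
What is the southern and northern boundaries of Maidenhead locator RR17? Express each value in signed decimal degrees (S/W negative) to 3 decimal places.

Field R=17, R=17: +17·20° lon, +17·10° lat → SW at lon 160°, lat 80°.
Square 1, 7: +1·2° lon, +7·1° lat → SW at lon 162°, lat 87°.
Cell spans 2° lon × 1° lat.
south 87.000, north 88.000.

87.000, 88.000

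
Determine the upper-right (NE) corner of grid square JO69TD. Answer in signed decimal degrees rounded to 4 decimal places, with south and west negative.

59.1667, 13.6667

Field J=9, O=14: +9·20° lon, +14·10° lat → SW at lon 0°, lat 50°.
Square 6, 9: +6·2° lon, +9·1° lat → SW at lon 12°, lat 59°.
Subsquare t=19, d=3: +19·0.0833333° lon, +3·0.0416667° lat → SW at lon 13.5833°, lat 59.125°.
Cell spans 0.0833333° lon × 0.0416667° lat. NE corner is SW corner plus one full cell.
latitude 59.1667, longitude 13.6667.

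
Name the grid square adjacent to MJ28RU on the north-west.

MJ28qv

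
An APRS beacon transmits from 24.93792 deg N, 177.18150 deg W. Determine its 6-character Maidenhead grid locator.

Offset from 180°W / 90°S: lon 2.8185°, lat 114.9379°.
Field: lon ⌊2.8185/20⌋ = 0 → A; lat ⌊114.9379/10⌋ = 11 → L.
Square: lon ⌊2.8185/2⌋ = 1; lat ⌊4.9379/1⌋ = 4.
Subsquare: lon ⌊0.8185/0.0833333⌋ = 9 → j; lat ⌊0.9379/0.0416667⌋ = 22 → w.

AL14jw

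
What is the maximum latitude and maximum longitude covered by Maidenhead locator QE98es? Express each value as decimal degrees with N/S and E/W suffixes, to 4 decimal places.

41.2083° S, 158.4167° E

Field Q=16, E=4: +16·20° lon, +4·10° lat → SW at lon 140°, lat -50°.
Square 9, 8: +9·2° lon, +8·1° lat → SW at lon 158°, lat -42°.
Subsquare e=4, s=18: +4·0.0833333° lon, +18·0.0416667° lat → SW at lon 158.333°, lat -41.25°.
Cell spans 0.0833333° lon × 0.0416667° lat. NE corner is SW corner plus one full cell.
latitude 41.2083° S, longitude 158.4167° E.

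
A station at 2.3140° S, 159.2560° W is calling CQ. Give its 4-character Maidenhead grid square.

Offset from 180°W / 90°S: lon 20.74°, lat 87.69°.
Field: 20.74/20 → 1 → B, 87.69/10 → 8 → I; chars BI.
Square: 0.74/2 → 0, 7.69/1 → 7; chars 07.

BI07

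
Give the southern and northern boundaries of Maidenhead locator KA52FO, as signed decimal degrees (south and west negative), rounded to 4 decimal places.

-87.4167, -87.3750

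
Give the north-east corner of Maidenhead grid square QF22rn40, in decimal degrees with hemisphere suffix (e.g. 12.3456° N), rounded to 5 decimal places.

37.45417° S, 145.45833° E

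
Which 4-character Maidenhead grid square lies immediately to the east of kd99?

LD09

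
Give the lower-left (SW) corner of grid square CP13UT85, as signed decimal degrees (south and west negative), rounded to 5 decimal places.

Field C=2, P=15: +2·20° lon, +15·10° lat → SW at lon -140°, lat 60°.
Square 1, 3: +1·2° lon, +3·1° lat → SW at lon -138°, lat 63°.
Subsquare u=20, t=19: +20·0.0833333° lon, +19·0.0416667° lat → SW at lon -136.333°, lat 63.7917°.
Extended square 8, 5: +8·0.00833333° lon, +5·0.00416667° lat → SW at lon -136.267°, lat 63.8125°.
latitude 63.81250, longitude -136.26667.

63.81250, -136.26667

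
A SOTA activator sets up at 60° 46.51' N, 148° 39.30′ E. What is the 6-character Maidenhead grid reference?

QP40hs

Shift to the Maidenhead origin (180°W, 90°S): lon 328.6550, lat 150.7752.
Field (20°×10°, letters A–R): lon ⌊328.6550/20⌋ = 16 → Q; lat ⌊150.7752/10⌋ = 15 → P.
Square (2°×1°, digits 0–9): lon ⌊8.6550/2⌋ = 4; lat ⌊0.7752/1⌋ = 0.
Subsquare (5′×2.5′, letters a–x): lon ⌊0.6550/0.0833333⌋ = 7 → h; lat ⌊0.7752/0.0416667⌋ = 18 → s.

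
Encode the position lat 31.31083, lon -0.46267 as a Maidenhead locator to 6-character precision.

IM91sh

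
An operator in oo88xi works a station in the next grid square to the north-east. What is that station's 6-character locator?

Longitude subsquare x = 23; +1 → 24, wraps to 0 = a, carry into square.
Longitude square 8; +1 → 9.
Latitude subsquare i = 8; +1 → 9 = j.

OO98aj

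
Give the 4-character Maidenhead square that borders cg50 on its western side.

CG40

Longitude square 5; −1 → 4.
The latitude characters are unchanged.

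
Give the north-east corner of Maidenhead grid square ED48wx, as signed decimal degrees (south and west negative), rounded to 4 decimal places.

Field E=4, D=3: +4·20° lon, +3·10° lat → SW at lon -100°, lat -60°.
Square 4, 8: +4·2° lon, +8·1° lat → SW at lon -92°, lat -52°.
Subsquare w=22, x=23: +22·0.0833333° lon, +23·0.0416667° lat → SW at lon -90.1667°, lat -51.0417°.
Cell spans 0.0833333° lon × 0.0416667° lat. NE corner is SW corner plus one full cell.
latitude -51.0000, longitude -90.0833.

-51.0000, -90.0833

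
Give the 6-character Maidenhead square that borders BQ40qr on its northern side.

BQ40qs

Latitude subsquare r = 17; +1 → 18 = s.
The longitude characters are unchanged.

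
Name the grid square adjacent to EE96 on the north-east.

FE07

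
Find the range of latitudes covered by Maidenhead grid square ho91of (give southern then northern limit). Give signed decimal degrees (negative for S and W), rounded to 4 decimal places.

51.2083, 51.2500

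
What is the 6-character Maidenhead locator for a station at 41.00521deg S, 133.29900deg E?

Offset from 180°W / 90°S: lon 313.2990°, lat 48.9948°.
Field: 313.2990/20 → 15 → P, 48.9948/10 → 4 → E; chars PE.
Square: 13.2990/2 → 6, 8.9948/1 → 8; chars 68.
Subsquare: 1.2990/0.0833333 → 15 → p, 0.9948/0.0416667 → 23 → x; chars px.

PE68px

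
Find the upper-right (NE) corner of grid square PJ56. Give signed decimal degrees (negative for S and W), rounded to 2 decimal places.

7.00, 132.00

Field P=15, J=9: +15·20° lon, +9·10° lat → SW at lon 120°, lat 0°.
Square 5, 6: +5·2° lon, +6·1° lat → SW at lon 130°, lat 6°.
Cell spans 2° lon × 1° lat. NE corner is SW corner plus one full cell.
latitude 7.00, longitude 132.00.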